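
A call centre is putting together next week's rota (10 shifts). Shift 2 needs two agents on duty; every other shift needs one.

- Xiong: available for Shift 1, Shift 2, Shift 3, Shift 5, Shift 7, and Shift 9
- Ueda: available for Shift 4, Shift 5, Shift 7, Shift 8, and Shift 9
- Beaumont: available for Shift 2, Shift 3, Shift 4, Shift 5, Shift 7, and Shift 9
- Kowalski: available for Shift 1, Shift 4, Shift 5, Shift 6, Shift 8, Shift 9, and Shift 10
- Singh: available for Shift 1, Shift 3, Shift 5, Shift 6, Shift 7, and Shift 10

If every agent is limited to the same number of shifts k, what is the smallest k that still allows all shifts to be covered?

3

With 5 agents and 11 worker-slots to fill, someone must work at least ⌈11/5⌉ = 3 shifts, so k ≥ 3.
k = 3 works: Shift 1→Xiong, Shift 2→Xiong+Beaumont, Shift 3→Xiong, Shift 4→Ueda, Shift 5→Beaumont, Shift 6→Kowalski, Shift 7→Ueda, Shift 8→Ueda, Shift 9→Beaumont, Shift 10→Kowalski.
Loads: Xiong 3, Ueda 3, Beaumont 3, Kowalski 2, Singh 0 — all ≤ 3.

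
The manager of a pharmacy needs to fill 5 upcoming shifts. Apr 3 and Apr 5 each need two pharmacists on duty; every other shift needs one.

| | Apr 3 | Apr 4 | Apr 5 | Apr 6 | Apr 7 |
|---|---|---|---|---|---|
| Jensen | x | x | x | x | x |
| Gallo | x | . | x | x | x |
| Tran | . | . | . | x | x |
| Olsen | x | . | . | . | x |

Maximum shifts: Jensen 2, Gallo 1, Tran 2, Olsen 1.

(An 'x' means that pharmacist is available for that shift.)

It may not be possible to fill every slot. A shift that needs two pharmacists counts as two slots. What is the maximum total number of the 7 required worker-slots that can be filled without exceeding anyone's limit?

Total capacity across all pharmacists is 2+1+2+1 = 6, and 7 slots are needed, so at most 6 can be filled.
An assignment achieving 6: Apr 3→Olsen, Apr 4→Jensen, Apr 5→Jensen+Gallo, Apr 6→Tran, Apr 7→Tran.
Loads: Jensen 2/2, Gallo 1/1, Tran 2/2, Olsen 1/1.

6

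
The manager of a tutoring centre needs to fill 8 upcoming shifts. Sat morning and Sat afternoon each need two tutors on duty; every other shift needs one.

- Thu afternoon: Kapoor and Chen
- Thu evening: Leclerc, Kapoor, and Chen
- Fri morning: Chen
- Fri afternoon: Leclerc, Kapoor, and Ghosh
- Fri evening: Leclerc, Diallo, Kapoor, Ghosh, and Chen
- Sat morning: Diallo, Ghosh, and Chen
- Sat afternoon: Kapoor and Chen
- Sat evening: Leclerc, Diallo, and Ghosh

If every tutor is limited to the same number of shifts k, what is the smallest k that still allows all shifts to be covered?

2

With 5 tutors and 10 worker-slots to fill, someone must work at least ⌈10/5⌉ = 2 shifts, so k ≥ 2.
k = 2 works: Thu afternoon→Kapoor, Thu evening→Leclerc, Fri morning→Chen, Fri afternoon→Leclerc, Fri evening→Ghosh, Sat morning→Diallo+Ghosh, Sat afternoon→Kapoor+Chen, Sat evening→Diallo.
Loads: Leclerc 2, Diallo 2, Kapoor 2, Ghosh 2, Chen 2 — all ≤ 2.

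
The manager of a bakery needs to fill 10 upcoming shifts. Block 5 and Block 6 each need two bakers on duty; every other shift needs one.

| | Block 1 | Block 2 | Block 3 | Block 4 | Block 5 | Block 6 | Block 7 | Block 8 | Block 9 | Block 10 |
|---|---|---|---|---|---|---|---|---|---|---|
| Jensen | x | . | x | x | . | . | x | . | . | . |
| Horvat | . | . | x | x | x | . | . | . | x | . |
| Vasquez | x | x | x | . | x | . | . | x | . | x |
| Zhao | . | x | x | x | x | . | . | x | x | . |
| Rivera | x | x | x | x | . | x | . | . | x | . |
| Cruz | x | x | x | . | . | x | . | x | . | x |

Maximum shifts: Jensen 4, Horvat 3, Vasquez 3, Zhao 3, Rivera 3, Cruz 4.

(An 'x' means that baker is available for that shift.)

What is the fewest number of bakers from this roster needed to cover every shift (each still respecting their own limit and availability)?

5

12 slots to fill and no one can take more than 4, so at least ⌈12/4⌉ = 3 bakers are needed.
Shifts {Block 5, Block 6, Block 7} need 5 slots, but among the bakers available for them (Jensen, Horvat, Vasquez, Zhao, Rivera, and Cruz) any 4 together supply at most 4. So 4 bakers are not enough.
Jensen, Horvat, Vasquez, Rivera, and Cruz alone can cover everything: Block 1→Jensen, Block 2→Rivera, Block 3→Jensen, Block 4→Jensen, Block 5→Horvat+Vasquez, Block 6→Rivera+Cruz, Block 7→Jensen, Block 8→Vasquez, Block 9→Horvat, Block 10→Vasquez.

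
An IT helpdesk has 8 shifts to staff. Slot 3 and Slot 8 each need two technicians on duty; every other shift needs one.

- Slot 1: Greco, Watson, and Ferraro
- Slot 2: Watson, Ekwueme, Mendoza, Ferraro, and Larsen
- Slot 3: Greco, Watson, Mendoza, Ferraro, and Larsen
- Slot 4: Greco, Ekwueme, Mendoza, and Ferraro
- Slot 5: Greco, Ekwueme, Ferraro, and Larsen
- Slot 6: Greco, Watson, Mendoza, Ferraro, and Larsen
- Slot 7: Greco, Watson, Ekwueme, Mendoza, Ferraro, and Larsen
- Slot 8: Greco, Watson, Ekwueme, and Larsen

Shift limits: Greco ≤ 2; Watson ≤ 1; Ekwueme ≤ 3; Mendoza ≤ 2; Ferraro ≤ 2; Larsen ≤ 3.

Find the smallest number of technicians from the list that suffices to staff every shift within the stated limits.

10 slots to fill and no one can take more than 3, so at least ⌈10/3⌉ = 4 technicians are needed.
Greco, Ekwueme, Mendoza, and Larsen alone can cover everything: Slot 1→Greco, Slot 2→Ekwueme, Slot 3→Greco+Mendoza, Slot 4→Ekwueme, Slot 5→Larsen, Slot 6→Mendoza, Slot 7→Larsen, Slot 8→Ekwueme+Larsen.

4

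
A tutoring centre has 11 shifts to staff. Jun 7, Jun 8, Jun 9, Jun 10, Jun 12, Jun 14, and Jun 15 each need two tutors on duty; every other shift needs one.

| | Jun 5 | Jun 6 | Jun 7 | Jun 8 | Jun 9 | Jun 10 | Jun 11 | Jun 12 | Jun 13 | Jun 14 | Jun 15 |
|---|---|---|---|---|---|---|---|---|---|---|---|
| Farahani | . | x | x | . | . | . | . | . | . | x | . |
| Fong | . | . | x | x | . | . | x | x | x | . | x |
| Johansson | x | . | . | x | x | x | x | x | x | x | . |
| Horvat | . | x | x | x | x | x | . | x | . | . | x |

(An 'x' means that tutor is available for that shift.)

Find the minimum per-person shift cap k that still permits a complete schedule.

With 4 tutors and 18 worker-slots to fill, someone must work at least ⌈18/4⌉ = 5 shifts, so k ≥ 5.
k = 5 works: Jun 5→Johansson, Jun 6→Farahani, Jun 7→Farahani+Fong, Jun 8→Fong+Horvat, Jun 9→Johansson+Horvat, Jun 10→Johansson+Horvat, Jun 11→Fong, Jun 12→Johansson+Horvat, Jun 13→Fong, Jun 14→Farahani+Johansson, Jun 15→Fong+Horvat.
Loads: Farahani 3, Fong 5, Johansson 5, Horvat 5 — all ≤ 5.

5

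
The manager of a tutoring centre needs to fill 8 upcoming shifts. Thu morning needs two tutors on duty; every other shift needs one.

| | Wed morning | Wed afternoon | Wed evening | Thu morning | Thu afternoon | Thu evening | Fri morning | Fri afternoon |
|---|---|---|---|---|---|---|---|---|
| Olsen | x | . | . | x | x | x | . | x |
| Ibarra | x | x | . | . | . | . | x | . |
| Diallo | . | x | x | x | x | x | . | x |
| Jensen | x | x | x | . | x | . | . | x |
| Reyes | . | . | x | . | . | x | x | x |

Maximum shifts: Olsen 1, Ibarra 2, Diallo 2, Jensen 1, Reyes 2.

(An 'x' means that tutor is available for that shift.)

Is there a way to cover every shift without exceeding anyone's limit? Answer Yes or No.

Total capacity is 1+2+2+1+2 = 8 but 9 worker-slots are needed — infeasible.

No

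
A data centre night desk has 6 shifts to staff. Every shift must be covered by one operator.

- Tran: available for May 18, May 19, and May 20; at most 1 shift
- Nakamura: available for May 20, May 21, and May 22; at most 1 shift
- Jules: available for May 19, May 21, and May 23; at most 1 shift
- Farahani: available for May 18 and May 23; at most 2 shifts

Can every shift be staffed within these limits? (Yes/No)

Shifts {May 19, May 20, May 21, May 22} need 4 worker-slots in total, but the operators available for any of those shifts (Tran, Nakamura, and Jules) can supply at most 3 among them. So no valid schedule exists.

No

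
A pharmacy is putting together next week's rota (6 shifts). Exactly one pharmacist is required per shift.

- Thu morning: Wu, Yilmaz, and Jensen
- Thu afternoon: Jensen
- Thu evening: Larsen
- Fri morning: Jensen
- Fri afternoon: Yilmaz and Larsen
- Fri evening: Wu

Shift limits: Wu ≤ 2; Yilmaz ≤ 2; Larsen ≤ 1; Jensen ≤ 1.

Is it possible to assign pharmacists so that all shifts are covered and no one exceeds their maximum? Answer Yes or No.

Total capacity is 6 and 6 slots are needed, so capacity alone doesn't rule it out.
Shifts {Thu afternoon, Fri morning} need 2 worker-slots in total, but the pharmacists available for any of those shifts (Jensen) can supply at most 1 among them. So no valid schedule exists.

No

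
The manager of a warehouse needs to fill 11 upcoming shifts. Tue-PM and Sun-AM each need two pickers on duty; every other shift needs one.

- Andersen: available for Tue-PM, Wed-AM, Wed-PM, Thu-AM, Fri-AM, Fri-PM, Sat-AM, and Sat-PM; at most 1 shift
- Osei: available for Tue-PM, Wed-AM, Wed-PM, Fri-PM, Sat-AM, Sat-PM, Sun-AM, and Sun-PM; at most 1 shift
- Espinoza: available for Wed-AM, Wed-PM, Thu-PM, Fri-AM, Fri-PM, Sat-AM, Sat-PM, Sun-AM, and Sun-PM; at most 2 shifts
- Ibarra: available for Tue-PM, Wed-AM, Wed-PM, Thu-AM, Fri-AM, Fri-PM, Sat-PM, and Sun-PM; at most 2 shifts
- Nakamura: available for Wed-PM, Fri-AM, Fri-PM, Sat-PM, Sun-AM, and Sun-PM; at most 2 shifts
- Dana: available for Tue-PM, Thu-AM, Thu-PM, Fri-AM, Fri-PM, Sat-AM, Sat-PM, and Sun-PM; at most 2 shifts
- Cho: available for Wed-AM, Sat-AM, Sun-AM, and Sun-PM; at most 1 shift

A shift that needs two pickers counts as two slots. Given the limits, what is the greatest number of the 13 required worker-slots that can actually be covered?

11

Total capacity across all pickers is 1+1+2+2+2+2+1 = 11, and 13 slots are needed, so at most 11 can be filled.
An assignment achieving 11: Tue-PM→Osei+Ibarra, Wed-AM→Ibarra, Wed-PM→Nakamura, Thu-AM→Andersen, Thu-PM→Espinoza, Fri-AM→Dana, Sat-AM→Dana, Sun-AM→Espinoza+Nakamura, Sun-PM→Cho.
Loads: Andersen 1/1, Osei 1/1, Espinoza 2/2, Ibarra 2/2, Nakamura 2/2, Dana 2/2, Cho 1/1.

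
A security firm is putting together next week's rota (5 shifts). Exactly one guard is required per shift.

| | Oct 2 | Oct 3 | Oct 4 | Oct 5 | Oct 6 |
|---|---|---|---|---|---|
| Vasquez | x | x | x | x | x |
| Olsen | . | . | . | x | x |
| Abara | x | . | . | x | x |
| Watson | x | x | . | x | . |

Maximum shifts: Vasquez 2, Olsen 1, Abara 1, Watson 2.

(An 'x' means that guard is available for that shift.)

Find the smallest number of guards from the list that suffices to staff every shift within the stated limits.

3

5 slots to fill and no one can take more than 2, so at least ⌈5/2⌉ = 3 guards are needed.
Vasquez, Olsen, and Watson alone can cover everything: Oct 2→Vasquez, Oct 3→Watson, Oct 4→Vasquez, Oct 5→Watson, Oct 6→Olsen.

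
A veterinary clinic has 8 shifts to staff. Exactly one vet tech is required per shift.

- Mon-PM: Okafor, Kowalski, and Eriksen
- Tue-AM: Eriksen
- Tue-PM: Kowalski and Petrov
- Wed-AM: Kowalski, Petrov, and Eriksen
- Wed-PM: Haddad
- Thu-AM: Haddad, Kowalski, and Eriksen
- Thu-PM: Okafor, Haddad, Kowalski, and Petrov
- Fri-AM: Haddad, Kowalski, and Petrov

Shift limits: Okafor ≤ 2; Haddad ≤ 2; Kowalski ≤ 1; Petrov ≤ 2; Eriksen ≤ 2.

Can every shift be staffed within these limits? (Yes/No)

Yes

Tue-AM can only be covered by Eriksen, so that assignment is forced.
Wed-PM can only be covered by Haddad, so that assignment is forced.
One valid schedule: Mon-PM→Okafor, Tue-AM→Eriksen, Tue-PM→Kowalski, Wed-AM→Petrov, Wed-PM→Haddad, Thu-AM→Haddad, Thu-PM→Okafor, Fri-AM→Petrov.
Loads: Okafor 2/2, Haddad 2/2, Kowalski 1/1, Petrov 2/2, Eriksen 1/2 — all within limits.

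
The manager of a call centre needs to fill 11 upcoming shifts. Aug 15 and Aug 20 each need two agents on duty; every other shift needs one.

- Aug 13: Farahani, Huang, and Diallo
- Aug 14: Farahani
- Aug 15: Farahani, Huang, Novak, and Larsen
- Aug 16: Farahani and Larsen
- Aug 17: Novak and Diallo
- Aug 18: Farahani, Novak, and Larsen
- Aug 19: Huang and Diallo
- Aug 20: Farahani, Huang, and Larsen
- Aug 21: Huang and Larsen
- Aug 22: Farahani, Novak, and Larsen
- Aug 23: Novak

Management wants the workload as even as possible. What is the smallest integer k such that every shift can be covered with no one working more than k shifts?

With 5 agents and 13 worker-slots to fill, someone must work at least ⌈13/5⌉ = 3 shifts, so k ≥ 3.
k = 3 works: Aug 13→Diallo, Aug 14→Farahani, Aug 15→Novak+Larsen, Aug 16→Farahani, Aug 17→Novak, Aug 18→Farahani, Aug 19→Huang, Aug 20→Huang+Larsen, Aug 21→Huang, Aug 22→Larsen, Aug 23→Novak.
Loads: Farahani 3, Huang 3, Novak 3, Larsen 3, Diallo 1 — all ≤ 3.

3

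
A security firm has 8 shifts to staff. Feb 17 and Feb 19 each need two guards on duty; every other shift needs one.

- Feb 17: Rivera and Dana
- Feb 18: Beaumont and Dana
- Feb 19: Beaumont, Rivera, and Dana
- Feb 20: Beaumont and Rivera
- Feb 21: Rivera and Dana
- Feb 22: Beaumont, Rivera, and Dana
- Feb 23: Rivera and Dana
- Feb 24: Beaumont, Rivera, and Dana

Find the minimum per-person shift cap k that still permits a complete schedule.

4

With 3 guards and 10 worker-slots to fill, someone must work at least ⌈10/3⌉ = 4 shifts, so k ≥ 4.
k = 4 works: Feb 17→Rivera+Dana, Feb 18→Beaumont, Feb 19→Beaumont+Rivera, Feb 20→Beaumont, Feb 21→Rivera, Feb 22→Beaumont, Feb 23→Rivera, Feb 24→Dana.
Loads: Beaumont 4, Rivera 4, Dana 2 — all ≤ 4.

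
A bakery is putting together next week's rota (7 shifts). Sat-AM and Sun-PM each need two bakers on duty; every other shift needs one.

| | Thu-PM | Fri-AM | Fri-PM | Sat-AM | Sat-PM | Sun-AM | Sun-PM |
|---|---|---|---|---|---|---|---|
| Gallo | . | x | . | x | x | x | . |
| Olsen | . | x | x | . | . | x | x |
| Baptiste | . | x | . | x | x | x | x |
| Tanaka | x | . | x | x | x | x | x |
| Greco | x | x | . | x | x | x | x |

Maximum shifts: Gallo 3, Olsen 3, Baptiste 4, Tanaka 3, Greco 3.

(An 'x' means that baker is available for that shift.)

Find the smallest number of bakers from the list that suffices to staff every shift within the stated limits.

9 slots to fill and no one can take more than 4, so at least ⌈9/4⌉ = 3 bakers are needed.
Gallo, Olsen, and Tanaka alone can cover everything: Thu-PM→Tanaka, Fri-AM→Gallo, Fri-PM→Olsen, Sat-AM→Gallo+Tanaka, Sat-PM→Gallo, Sun-AM→Olsen, Sun-PM→Olsen+Tanaka.

3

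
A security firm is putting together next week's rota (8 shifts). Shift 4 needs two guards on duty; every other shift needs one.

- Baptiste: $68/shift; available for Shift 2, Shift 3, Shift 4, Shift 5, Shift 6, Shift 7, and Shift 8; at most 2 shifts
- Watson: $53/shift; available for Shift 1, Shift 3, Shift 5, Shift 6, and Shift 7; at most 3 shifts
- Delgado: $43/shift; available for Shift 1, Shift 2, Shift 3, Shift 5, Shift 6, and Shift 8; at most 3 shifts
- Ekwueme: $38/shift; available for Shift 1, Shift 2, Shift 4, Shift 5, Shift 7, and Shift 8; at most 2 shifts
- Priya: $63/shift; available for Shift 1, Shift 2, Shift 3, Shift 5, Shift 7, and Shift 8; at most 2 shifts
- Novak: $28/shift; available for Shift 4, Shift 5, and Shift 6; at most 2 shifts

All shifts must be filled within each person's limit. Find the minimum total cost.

Picking the cheapest available guard for each shift independently would cost $317, but that ignores the shift limits.
An optimal schedule: Shift 1→Ekwueme, Shift 2→Delgado, Shift 3→Delgado, Shift 4→Novak+Ekwueme, Shift 5→Watson, Shift 6→Novak, Shift 7→Watson, Shift 8→Delgado.
Total: 38 + 43 + 43 + 28 + 38 + 53 + 28 + 53 + 43 = $367.

$367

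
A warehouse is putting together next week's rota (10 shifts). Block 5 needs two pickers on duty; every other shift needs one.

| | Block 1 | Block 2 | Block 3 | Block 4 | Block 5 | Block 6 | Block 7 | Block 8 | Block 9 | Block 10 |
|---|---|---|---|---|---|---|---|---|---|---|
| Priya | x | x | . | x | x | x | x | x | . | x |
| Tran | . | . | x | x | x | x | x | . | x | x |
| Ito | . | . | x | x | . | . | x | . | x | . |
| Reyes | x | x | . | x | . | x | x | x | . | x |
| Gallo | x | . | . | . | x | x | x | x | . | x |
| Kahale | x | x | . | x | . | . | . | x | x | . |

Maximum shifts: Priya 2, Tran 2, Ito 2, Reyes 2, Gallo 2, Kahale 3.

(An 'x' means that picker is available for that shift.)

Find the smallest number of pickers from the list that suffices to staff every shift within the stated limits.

5

11 slots to fill and no one can take more than 3, so at least ⌈11/3⌉ = 4 pickers are needed.
Any 4 pickers together have capacity at most 3+2+2+2 = 9 < 11 slots, so 4 can never suffice.
Priya, Tran, Ito, Reyes, and Kahale alone can cover everything: Block 1→Priya, Block 2→Kahale, Block 3→Tran, Block 4→Kahale, Block 5→Priya+Tran, Block 6→Reyes, Block 7→Ito, Block 8→Kahale, Block 9→Ito, Block 10→Reyes.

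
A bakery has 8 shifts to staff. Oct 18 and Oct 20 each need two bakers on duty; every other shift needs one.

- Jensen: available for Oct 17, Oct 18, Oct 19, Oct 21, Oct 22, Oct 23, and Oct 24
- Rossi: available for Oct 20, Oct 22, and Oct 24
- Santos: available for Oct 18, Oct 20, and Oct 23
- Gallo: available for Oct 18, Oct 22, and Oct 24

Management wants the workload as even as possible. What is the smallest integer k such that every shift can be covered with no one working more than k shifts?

3

With 4 bakers and 10 worker-slots to fill, someone must work at least ⌈10/4⌉ = 3 shifts, so k ≥ 3.
k = 3 works: Oct 17→Jensen, Oct 18→Santos+Gallo, Oct 19→Jensen, Oct 20→Rossi+Santos, Oct 21→Jensen, Oct 22→Rossi, Oct 23→Santos, Oct 24→Rossi.
Loads: Jensen 3, Rossi 3, Santos 3, Gallo 1 — all ≤ 3.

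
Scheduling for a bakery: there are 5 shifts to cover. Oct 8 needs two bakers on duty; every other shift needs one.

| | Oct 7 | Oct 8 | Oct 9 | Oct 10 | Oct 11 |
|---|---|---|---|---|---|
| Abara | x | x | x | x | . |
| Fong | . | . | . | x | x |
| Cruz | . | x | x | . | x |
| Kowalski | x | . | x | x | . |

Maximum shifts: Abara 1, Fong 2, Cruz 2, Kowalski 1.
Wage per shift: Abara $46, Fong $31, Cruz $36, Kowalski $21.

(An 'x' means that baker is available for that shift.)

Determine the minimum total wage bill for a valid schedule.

Oct 8 can only be covered by Abara and Cruz, so that assignment is forced.
Picking the cheapest available baker for each shift independently would cost $176, but that ignores the shift limits.
An optimal schedule: Oct 7→Kowalski, Oct 8→Abara+Cruz, Oct 9→Cruz, Oct 10→Fong, Oct 11→Fong.
Total: 21 + 46 + 36 + 36 + 31 + 31 = $201.

$201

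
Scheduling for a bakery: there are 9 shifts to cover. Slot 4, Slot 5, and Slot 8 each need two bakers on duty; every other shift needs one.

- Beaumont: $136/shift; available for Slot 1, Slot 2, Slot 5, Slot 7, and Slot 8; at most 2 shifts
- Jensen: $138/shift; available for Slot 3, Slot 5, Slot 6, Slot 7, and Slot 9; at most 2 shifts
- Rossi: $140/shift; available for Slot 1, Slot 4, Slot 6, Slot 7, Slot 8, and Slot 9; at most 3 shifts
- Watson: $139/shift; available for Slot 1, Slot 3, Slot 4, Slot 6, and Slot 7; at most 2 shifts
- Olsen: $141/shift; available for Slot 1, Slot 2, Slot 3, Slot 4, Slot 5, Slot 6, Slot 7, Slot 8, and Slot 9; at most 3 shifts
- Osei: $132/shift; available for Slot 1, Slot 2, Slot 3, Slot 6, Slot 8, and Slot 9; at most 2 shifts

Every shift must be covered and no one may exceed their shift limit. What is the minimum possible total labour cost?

Picking the cheapest available baker for each shift independently would cost $1617, but that ignores the shift limits.
An optimal schedule: Slot 1→Beaumont, Slot 2→Osei, Slot 3→Osei, Slot 4→Watson+Rossi, Slot 5→Beaumont+Jensen, Slot 6→Watson, Slot 7→Rossi, Slot 8→Rossi+Olsen, Slot 9→Jensen.
Total: 136 + 132 + 132 + 139 + 140 + 136 + 138 + 139 + 140 + 140 + 141 + 138 = $1651.

$1651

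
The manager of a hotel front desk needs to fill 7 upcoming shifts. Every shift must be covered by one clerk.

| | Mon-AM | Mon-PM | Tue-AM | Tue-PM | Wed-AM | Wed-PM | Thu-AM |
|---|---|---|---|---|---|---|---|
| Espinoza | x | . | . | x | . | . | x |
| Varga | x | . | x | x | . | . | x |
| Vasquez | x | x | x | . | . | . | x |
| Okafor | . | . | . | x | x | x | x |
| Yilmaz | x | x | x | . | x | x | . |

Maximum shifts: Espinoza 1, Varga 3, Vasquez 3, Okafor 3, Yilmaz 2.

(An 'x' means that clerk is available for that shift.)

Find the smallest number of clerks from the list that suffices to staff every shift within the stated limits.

3

7 slots to fill and no one can take more than 3, so at least ⌈7/3⌉ = 3 clerks are needed.
Espinoza, Vasquez, and Okafor alone can cover everything: Mon-AM→Espinoza, Mon-PM→Vasquez, Tue-AM→Vasquez, Tue-PM→Okafor, Wed-AM→Okafor, Wed-PM→Okafor, Thu-AM→Vasquez.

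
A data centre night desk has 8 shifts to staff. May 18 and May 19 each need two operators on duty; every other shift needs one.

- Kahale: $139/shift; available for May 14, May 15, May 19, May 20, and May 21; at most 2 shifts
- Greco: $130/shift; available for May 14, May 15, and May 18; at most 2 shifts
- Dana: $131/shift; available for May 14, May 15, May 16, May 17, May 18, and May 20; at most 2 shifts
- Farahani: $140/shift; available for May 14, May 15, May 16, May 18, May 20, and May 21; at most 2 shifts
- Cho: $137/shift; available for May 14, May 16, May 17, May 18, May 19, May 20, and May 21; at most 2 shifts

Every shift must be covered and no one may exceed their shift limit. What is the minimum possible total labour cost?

May 19 can only be covered by Kahale and Cho, so that assignment is forced.
Picking the cheapest available operator for each shift independently would cost $1327, but that ignores the shift limits.
An optimal schedule: May 14→Greco, May 15→Greco, May 16→Dana, May 17→Dana, May 18→Farahani+Cho, May 19→Kahale+Cho, May 20→Farahani, May 21→Kahale.
Total: 130 + 130 + 131 + 131 + 140 + 137 + 139 + 137 + 140 + 139 = $1354.

$1354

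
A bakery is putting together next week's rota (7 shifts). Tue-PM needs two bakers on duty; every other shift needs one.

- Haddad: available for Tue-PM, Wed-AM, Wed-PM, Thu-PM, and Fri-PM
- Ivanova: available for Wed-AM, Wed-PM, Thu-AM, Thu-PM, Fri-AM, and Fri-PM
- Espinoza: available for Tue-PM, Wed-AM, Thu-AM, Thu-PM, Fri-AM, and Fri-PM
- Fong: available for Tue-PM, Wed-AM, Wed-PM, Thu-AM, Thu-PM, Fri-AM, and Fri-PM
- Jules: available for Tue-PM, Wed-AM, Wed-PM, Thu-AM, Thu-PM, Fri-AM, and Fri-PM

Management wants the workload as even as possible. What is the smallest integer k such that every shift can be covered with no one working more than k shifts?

With 5 bakers and 8 worker-slots to fill, someone must work at least ⌈8/5⌉ = 2 shifts, so k ≥ 2.
k = 2 works: Tue-PM→Fong+Jules, Wed-AM→Haddad, Wed-PM→Haddad, Thu-AM→Ivanova, Thu-PM→Espinoza, Fri-AM→Ivanova, Fri-PM→Espinoza.
Loads: Haddad 2, Ivanova 2, Espinoza 2, Fong 1, Jules 1 — all ≤ 2.

2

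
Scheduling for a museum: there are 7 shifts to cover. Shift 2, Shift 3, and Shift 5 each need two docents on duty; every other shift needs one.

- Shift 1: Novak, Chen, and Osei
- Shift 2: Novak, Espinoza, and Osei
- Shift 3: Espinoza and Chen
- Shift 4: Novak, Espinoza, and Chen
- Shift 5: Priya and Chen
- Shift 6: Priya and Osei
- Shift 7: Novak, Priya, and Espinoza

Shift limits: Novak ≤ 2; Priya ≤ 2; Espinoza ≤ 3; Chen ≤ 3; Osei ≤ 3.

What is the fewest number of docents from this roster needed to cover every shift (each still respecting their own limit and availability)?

10 slots to fill and no one can take more than 3, so at least ⌈10/3⌉ = 4 docents are needed.
Novak, Priya, Espinoza, and Chen alone can cover everything: Shift 1→Novak, Shift 2→Novak+Espinoza, Shift 3→Espinoza+Chen, Shift 4→Chen, Shift 5→Priya+Chen, Shift 6→Priya, Shift 7→Espinoza.

4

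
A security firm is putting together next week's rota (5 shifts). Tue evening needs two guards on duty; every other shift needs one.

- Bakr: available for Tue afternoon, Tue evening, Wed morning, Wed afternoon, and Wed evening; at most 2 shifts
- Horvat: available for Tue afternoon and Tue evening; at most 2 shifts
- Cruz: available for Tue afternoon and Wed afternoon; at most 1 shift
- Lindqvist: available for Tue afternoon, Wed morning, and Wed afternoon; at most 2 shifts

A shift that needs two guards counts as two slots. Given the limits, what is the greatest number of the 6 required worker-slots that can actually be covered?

Total capacity across all guards is 2+2+1+2 = 7, and 6 slots are needed, so at most 6 can be filled.
An assignment achieving 6: Tue afternoon→Horvat, Tue evening→Bakr+Horvat, Wed morning→Lindqvist, Wed afternoon→Cruz, Wed evening→Bakr.
Loads: Bakr 2/2, Horvat 2/2, Cruz 1/1, Lindqvist 1/2.

6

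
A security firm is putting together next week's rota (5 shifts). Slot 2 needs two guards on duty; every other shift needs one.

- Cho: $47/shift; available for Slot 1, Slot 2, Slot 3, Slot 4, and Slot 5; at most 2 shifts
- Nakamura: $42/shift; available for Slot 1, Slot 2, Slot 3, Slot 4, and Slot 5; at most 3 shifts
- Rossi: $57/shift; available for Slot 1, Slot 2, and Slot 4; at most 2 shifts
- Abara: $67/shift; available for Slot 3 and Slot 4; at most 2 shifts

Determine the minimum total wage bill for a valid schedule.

$277

Picking the cheapest available guard for each shift independently would cost $257, but that ignores the shift limits.
An optimal schedule: Slot 1→Cho, Slot 2→Nakamura+Rossi, Slot 3→Nakamura, Slot 4→Nakamura, Slot 5→Cho.
Total: 47 + 42 + 57 + 42 + 42 + 47 = $277.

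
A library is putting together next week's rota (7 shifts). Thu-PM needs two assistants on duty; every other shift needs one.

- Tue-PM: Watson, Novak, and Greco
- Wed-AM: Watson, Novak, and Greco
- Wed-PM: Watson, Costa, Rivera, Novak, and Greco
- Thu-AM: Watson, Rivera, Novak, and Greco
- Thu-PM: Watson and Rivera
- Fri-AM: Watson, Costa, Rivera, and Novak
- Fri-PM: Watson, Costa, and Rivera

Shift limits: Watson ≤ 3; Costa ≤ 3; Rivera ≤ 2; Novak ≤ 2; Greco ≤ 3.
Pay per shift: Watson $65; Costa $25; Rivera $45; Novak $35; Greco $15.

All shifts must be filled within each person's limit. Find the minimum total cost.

Thu-PM can only be covered by Watson and Rivera, so that assignment is forced.
Picking the cheapest available assistant for each shift independently would cost $220, but that ignores the shift limits.
An optimal schedule: Tue-PM→Greco, Wed-AM→Greco, Wed-PM→Costa, Thu-AM→Greco, Thu-PM→Rivera+Watson, Fri-AM→Costa, Fri-PM→Costa.
Total: 15 + 15 + 25 + 15 + 45 + 65 + 25 + 25 = $230.

$230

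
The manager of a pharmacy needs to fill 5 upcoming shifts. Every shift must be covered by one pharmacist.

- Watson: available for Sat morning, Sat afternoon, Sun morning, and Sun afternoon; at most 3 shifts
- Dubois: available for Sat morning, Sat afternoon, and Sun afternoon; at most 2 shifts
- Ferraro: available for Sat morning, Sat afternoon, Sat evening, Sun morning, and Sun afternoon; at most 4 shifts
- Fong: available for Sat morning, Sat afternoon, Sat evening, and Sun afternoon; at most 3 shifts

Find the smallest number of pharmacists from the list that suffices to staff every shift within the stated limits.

2

5 slots to fill and no one can take more than 4, so at least ⌈5/4⌉ = 2 pharmacists are needed.
Watson and Ferraro alone can cover everything: Sat morning→Watson, Sat afternoon→Watson, Sat evening→Ferraro, Sun morning→Watson, Sun afternoon→Ferraro.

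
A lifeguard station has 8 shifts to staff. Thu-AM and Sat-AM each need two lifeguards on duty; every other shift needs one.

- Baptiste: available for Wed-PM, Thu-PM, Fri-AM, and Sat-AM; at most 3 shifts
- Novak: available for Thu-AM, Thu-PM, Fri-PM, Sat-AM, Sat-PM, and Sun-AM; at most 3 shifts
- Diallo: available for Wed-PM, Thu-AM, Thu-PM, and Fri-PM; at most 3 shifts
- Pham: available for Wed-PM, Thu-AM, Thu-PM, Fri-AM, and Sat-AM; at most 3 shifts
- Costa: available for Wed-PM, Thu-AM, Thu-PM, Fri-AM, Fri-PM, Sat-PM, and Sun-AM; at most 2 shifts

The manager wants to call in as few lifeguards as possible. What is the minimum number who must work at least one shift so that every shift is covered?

10 slots to fill and no one can take more than 3, so at least ⌈10/3⌉ = 4 lifeguards are needed.
Baptiste, Novak, Diallo, and Pham alone can cover everything: Wed-PM→Baptiste, Thu-AM→Diallo+Pham, Thu-PM→Diallo, Fri-AM→Baptiste, Fri-PM→Novak, Sat-AM→Baptiste+Pham, Sat-PM→Novak, Sun-AM→Novak.

4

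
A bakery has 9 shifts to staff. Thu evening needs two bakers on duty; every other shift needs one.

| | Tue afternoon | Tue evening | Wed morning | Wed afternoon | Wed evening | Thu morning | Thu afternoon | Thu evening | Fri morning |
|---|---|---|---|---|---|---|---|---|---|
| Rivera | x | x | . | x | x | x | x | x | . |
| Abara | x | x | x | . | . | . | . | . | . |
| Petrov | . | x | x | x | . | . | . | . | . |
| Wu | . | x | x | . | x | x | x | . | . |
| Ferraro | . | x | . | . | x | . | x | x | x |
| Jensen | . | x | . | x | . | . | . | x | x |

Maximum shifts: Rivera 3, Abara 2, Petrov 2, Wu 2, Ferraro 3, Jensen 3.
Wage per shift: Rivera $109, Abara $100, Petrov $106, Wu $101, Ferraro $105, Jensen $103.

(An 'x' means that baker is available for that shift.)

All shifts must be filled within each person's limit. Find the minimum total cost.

$1026

Picking the cheapest available baker for each shift independently would cost $1017, but that ignores the shift limits.
An optimal schedule: Tue afternoon→Abara, Tue evening→Ferraro, Wed morning→Abara, Wed afternoon→Jensen, Wed evening→Wu, Thu morning→Wu, Thu afternoon→Ferraro, Thu evening→Jensen+Ferraro, Fri morning→Jensen.
Total: 100 + 105 + 100 + 103 + 101 + 101 + 105 + 103 + 105 + 103 = $1026.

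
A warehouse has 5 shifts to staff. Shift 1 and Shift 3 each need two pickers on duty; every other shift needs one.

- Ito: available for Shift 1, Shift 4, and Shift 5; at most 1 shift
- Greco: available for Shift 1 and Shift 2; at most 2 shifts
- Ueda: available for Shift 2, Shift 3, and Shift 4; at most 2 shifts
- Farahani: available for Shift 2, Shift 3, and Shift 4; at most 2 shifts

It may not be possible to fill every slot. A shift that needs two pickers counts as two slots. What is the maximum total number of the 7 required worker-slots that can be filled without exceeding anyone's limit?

6

Total capacity across all pickers is 1+2+2+2 = 7, and 7 slots are needed, so at most 7 can be filled.
Shifts {Shift 1, Shift 5} need 3 slots but only Ito and Greco are available for them, supplying at most 2 — so at least 1 slot must go unfilled.
An assignment achieving 6: Shift 1→Greco, Shift 2→Greco, Shift 3→Ueda+Farahani, Shift 4→Ueda, Shift 5→Ito.
Loads: Ito 1/1, Greco 2/2, Ueda 2/2, Farahani 1/2.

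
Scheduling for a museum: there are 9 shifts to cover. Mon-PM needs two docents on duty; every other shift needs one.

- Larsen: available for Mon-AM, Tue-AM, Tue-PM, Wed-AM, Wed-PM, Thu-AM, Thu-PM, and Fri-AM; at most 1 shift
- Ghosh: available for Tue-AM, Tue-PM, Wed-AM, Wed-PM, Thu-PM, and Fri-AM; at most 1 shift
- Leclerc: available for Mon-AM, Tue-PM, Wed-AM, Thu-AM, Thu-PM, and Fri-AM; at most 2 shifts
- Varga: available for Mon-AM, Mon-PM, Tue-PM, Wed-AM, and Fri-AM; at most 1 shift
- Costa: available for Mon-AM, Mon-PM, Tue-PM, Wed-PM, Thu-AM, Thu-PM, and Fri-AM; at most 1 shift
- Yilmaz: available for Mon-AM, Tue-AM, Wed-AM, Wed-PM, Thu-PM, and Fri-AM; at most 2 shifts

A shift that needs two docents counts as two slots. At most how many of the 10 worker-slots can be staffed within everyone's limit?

Total capacity across all docents is 1+1+2+1+1+2 = 8, and 10 slots are needed, so at most 8 can be filled.
An assignment achieving 8: Mon-AM→Leclerc, Mon-PM→Varga+Costa, Tue-AM→Larsen, Wed-AM→Yilmaz, Wed-PM→Ghosh, Thu-AM→Leclerc, Thu-PM→Yilmaz.
Loads: Larsen 1/1, Ghosh 1/1, Leclerc 2/2, Varga 1/1, Costa 1/1, Yilmaz 2/2.

8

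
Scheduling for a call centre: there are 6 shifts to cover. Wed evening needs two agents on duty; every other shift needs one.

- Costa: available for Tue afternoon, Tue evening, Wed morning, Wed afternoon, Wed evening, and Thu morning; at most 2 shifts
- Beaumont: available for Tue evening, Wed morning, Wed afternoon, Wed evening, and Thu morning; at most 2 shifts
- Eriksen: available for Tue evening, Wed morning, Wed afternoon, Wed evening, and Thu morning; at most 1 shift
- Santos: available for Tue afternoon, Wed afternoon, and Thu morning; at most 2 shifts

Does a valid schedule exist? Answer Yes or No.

Yes

One valid schedule: Tue afternoon→Costa, Tue evening→Costa, Wed morning→Beaumont, Wed afternoon→Santos, Wed evening→Beaumont+Eriksen, Thu morning→Santos.
Loads: Costa 2/2, Beaumont 2/2, Eriksen 1/1, Santos 2/2 — all within limits.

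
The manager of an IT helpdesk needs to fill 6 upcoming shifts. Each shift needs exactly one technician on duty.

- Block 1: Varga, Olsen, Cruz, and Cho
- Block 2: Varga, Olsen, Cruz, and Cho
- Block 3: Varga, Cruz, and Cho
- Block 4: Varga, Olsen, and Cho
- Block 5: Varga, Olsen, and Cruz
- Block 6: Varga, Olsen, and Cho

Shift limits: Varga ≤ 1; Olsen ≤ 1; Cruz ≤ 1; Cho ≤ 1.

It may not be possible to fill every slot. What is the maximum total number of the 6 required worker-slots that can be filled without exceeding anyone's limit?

4

Total capacity across all technicians is 1+1+1+1 = 4, and 6 slots are needed, so at most 4 can be filled.
An assignment achieving 4: Block 3→Varga, Block 4→Olsen, Block 5→Cruz, Block 6→Cho.
Loads: Varga 1/1, Olsen 1/1, Cruz 1/1, Cho 1/1.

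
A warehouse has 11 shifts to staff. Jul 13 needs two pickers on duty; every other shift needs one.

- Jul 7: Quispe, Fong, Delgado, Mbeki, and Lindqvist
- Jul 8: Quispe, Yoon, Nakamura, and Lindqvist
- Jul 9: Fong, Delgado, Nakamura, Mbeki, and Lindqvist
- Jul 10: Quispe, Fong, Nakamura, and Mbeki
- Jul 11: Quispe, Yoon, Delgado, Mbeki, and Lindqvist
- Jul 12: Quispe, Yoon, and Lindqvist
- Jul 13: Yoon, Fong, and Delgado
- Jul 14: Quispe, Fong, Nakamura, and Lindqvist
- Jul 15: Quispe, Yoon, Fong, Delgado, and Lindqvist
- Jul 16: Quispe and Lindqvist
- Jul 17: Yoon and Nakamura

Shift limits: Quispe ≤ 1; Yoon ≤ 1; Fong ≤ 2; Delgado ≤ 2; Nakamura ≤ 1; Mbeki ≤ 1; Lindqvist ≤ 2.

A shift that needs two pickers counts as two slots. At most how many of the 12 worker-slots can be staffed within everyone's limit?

Total capacity across all pickers is 1+1+2+2+1+1+2 = 10, and 12 slots are needed, so at most 10 can be filled.
An assignment achieving 10: Jul 7→Delgado, Jul 8→Nakamura, Jul 9→Mbeki, Jul 10→Fong, Jul 12→Lindqvist, Jul 13→Fong+Delgado, Jul 14→Lindqvist, Jul 16→Quispe, Jul 17→Yoon.
Loads: Quispe 1/1, Yoon 1/1, Fong 2/2, Delgado 2/2, Nakamura 1/1, Mbeki 1/1, Lindqvist 2/2.

10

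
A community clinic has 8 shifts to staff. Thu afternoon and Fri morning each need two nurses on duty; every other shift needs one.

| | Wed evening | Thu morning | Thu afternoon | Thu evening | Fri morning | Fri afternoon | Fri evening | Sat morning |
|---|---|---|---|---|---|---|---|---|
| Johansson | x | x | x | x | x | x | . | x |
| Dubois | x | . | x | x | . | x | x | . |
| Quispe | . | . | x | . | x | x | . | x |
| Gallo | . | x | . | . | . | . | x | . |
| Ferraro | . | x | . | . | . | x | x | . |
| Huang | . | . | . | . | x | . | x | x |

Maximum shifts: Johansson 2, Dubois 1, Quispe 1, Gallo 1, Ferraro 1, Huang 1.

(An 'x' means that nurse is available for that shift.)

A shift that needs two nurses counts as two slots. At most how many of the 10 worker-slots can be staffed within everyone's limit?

Total capacity across all nurses is 2+1+1+1+1+1 = 7, and 10 slots are needed, so at most 7 can be filled.
An assignment achieving 7: Wed evening→Johansson, Thu morning→Gallo, Thu afternoon→Dubois+Quispe, Thu evening→Johansson, Fri morning→Huang, Fri afternoon→Ferraro.
Loads: Johansson 2/2, Dubois 1/1, Quispe 1/1, Gallo 1/1, Ferraro 1/1, Huang 1/1.

7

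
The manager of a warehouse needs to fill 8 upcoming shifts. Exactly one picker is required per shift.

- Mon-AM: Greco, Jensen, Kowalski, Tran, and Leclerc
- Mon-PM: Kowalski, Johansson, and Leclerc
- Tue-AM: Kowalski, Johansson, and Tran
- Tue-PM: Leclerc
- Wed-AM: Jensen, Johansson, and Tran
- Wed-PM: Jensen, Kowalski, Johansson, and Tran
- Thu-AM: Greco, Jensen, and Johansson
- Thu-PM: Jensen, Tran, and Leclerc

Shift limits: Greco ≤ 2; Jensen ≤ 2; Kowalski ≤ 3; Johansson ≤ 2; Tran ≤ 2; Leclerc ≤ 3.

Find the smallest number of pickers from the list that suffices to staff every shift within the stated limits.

3

8 slots to fill and no one can take more than 3, so at least ⌈8/3⌉ = 3 pickers are needed.
Jensen, Kowalski, and Leclerc alone can cover everything: Mon-AM→Leclerc, Mon-PM→Kowalski, Tue-AM→Kowalski, Tue-PM→Leclerc, Wed-AM→Jensen, Wed-PM→Kowalski, Thu-AM→Jensen, Thu-PM→Leclerc.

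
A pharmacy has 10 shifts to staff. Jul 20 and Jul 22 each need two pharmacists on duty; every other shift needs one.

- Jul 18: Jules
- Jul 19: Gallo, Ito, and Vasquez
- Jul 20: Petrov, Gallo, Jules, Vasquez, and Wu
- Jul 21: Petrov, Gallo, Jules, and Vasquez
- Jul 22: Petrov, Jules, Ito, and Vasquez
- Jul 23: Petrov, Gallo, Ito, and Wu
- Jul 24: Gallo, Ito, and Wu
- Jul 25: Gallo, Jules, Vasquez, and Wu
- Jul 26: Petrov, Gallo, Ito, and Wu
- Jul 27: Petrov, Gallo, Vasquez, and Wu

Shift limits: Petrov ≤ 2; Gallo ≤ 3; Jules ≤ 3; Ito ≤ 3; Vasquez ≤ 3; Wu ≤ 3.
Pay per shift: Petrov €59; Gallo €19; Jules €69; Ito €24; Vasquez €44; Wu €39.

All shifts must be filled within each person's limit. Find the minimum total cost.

Jul 18 can only be covered by Jules, so that assignment is forced.
Picking the cheapest available pharmacist for each shift independently would cost €328, but that ignores the shift limits.
An optimal schedule: Jul 18→Jules, Jul 19→Gallo, Jul 20→Wu+Vasquez, Jul 21→Gallo, Jul 22→Ito+Vasquez, Jul 23→Ito, Jul 24→Gallo, Jul 25→Wu, Jul 26→Ito, Jul 27→Wu.
Total: 69 + 19 + 39 + 44 + 19 + 24 + 44 + 24 + 19 + 39 + 24 + 39 = €403.

€403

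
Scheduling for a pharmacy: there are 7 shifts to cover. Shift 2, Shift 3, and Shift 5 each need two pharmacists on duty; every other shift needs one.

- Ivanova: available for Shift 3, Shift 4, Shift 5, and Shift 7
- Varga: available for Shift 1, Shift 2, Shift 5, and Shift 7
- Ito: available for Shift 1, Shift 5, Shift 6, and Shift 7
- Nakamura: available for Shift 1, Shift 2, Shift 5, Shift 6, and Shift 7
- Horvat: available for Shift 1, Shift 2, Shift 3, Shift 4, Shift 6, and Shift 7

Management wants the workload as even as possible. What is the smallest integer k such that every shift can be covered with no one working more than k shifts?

2

With 5 pharmacists and 10 worker-slots to fill, someone must work at least ⌈10/5⌉ = 2 shifts, so k ≥ 2.
k = 2 works: Shift 1→Varga, Shift 2→Varga+Nakamura, Shift 3→Ivanova+Horvat, Shift 4→Ivanova, Shift 5→Ito+Nakamura, Shift 6→Ito, Shift 7→Horvat.
Loads: Ivanova 2, Varga 2, Ito 2, Nakamura 2, Horvat 2 — all ≤ 2.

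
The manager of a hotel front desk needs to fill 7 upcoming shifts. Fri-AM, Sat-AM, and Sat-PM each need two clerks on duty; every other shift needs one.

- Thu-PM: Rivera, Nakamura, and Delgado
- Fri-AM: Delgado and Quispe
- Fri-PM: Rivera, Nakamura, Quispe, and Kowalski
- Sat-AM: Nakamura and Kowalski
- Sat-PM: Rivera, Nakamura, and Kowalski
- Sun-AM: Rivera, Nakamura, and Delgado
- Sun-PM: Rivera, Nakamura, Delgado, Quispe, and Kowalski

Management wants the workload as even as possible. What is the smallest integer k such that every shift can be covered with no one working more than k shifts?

With 5 clerks and 10 worker-slots to fill, someone must work at least ⌈10/5⌉ = 2 shifts, so k ≥ 2.
k = 2 works: Thu-PM→Rivera, Fri-AM→Delgado+Quispe, Fri-PM→Quispe, Sat-AM→Nakamura+Kowalski, Sat-PM→Rivera+Nakamura, Sun-AM→Delgado, Sun-PM→Kowalski.
Loads: Rivera 2, Nakamura 2, Delgado 2, Quispe 2, Kowalski 2 — all ≤ 2.

2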